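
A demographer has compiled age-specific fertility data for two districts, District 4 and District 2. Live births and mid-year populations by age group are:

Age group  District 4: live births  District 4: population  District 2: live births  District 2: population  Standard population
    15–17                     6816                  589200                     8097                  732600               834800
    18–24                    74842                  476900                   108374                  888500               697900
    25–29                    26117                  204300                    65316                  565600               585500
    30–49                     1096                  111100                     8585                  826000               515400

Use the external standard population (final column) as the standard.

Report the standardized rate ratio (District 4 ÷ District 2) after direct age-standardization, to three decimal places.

1.190

Age-specific rates per 1000 for District 4: 11.568, 156.934, 127.837, 9.865.
For District 2: 11.052, 121.974, 115.481, 10.393.
Standard total = 2633600; weights = 0.3170, 0.2650, 0.2223, 0.1957.
District 4: 0.3170×11.568 + 0.2650×156.934 + 0.2223×127.837 + 0.1957×9.865 = 75.6054 per 1000.
District 2: 0.3170×11.052 + 0.2650×121.974 + 0.2223×115.481 + 0.1957×10.393 = 63.5340 per 1000.
Ratio = 75.6054 ÷ 63.5340 = 1.19000.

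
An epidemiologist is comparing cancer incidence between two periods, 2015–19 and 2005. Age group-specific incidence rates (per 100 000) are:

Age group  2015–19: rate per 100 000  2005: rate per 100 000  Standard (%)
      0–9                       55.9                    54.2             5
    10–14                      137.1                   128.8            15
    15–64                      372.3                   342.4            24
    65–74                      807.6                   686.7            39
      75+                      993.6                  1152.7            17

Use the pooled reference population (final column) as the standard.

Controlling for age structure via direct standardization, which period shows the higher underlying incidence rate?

Standard weights: 0.05, 0.15, 0.24, 0.39, 0.17.
2015–19: 0.0500×55.9 + 0.1500×137.1 + 0.2400×372.3 + 0.3900×807.6 + 0.1700×993.6 = 596.5880 per 100 000.
2005: 0.0500×54.2 + 0.1500×128.8 + 0.2400×342.4 + 0.3900×686.7 + 0.1700×1152.7 = 567.9780 per 100 000.

2015–19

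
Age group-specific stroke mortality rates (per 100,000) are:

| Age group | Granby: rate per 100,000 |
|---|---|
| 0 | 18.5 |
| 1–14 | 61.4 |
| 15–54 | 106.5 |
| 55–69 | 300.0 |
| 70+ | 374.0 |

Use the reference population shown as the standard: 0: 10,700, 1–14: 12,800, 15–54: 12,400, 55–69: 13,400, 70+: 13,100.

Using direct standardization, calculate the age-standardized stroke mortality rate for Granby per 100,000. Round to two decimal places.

Standard total = 62,400; weights = 0.1715, 0.2051, 0.1987, 0.2147, 0.2099.
Standardized rate: 0.1715×18.5 + 0.2051×61.4 + 0.1987×106.5 + 0.2147×300.0 + 0.2099×374.0 = 179.8697 per 100,000.

179.87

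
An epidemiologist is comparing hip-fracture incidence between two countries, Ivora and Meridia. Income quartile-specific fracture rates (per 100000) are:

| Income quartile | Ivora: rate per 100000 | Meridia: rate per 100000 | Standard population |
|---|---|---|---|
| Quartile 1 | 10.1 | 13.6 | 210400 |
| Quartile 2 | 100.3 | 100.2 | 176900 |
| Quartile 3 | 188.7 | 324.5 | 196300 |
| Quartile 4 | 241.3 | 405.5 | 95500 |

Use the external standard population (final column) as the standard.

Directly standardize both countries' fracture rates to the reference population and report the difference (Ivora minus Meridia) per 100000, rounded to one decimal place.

Standard total = 679100; weights = 0.3098, 0.2605, 0.2891, 0.1406.
Ivora: 0.3098×10.1 + 0.2605×100.3 + 0.2891×188.7 + 0.1406×241.3 = 117.7353 per 100000.
Meridia: 0.3098×13.6 + 0.2605×100.2 + 0.2891×324.5 + 0.1406×405.5 = 181.1389 per 100000.
Difference = 117.7353 − 181.1389 = -63.4035.

-63.4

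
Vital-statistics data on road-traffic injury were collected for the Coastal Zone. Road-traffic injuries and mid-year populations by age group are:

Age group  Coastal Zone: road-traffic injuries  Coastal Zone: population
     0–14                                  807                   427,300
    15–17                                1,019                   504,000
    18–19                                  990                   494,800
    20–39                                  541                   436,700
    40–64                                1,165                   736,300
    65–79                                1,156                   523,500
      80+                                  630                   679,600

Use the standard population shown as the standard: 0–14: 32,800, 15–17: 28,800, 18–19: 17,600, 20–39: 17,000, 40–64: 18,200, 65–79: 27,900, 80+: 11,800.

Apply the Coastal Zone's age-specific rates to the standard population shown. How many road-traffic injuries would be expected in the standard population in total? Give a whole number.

Age-specific rates per 100,000 for the Coastal Zone: 188.86, 202.18, 200.08, 123.88, 158.22, 220.82, 92.70.
Expected road-traffic injuries = Σ (standard pop × age-specific rate ÷ 100,000)
= 32,800×188.86/100,000 + 28,800×202.18/100,000 + 17,600×200.08/100,000 + 17,000×123.88/100,000 + 18,200×158.22/100,000 + 27,900×220.82/100,000 + 11,800×92.70/100,000
= 61.95 + 58.23 + 35.21 + 21.06 + 28.80 + 61.61 + 10.94 = 277.79.

278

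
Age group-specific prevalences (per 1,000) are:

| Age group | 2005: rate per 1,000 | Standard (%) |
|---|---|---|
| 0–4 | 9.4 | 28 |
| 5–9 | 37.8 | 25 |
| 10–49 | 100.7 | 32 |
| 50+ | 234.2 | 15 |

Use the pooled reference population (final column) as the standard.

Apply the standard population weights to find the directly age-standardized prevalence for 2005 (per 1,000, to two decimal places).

Standard weights: 0.28, 0.25, 0.32, 0.15.
Standardized rate: 0.2800×9.4 + 0.2500×37.8 + 0.3200×100.7 + 0.1500×234.2 = 79.4360 per 1,000.

79.44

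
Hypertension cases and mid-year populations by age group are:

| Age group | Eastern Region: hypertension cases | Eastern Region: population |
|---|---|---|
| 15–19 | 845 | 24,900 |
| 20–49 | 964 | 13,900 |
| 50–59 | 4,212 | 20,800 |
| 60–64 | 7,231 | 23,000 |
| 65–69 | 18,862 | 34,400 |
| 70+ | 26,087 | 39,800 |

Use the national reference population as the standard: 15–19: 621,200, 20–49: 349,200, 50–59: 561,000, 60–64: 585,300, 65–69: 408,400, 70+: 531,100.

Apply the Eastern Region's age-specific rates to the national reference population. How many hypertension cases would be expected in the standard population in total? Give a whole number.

914957

Age-specific rates per 1,000 for the Eastern Region: 33.936, 69.353, 202.500, 314.391, 548.314, 655.452.
Expected hypertension cases = Σ (standard pop × age-specific rate ÷ 1,000)
= 621,200×33.936/1,000 + 349,200×69.353/1,000 + 561,000×202.500/1,000 + 585,300×314.391/1,000 + 408,400×548.314/1,000 + 531,100×655.452/1,000
= 21080.88 + 24217.90 + 113602.50 + 184013.23 + 223931.42 + 348110.70 = 914956.63.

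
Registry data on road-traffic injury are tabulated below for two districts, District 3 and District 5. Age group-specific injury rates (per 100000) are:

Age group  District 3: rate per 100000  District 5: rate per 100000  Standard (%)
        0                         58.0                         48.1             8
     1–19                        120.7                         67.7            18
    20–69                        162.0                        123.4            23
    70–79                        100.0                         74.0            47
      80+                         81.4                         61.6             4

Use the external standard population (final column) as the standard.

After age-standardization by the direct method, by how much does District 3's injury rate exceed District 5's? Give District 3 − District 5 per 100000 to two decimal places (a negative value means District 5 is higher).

32.22

Standard weights: 0.08, 0.18, 0.23, 0.47, 0.04.
District 3: 0.0800×58.0 + 0.1800×120.7 + 0.2300×162.0 + 0.4700×100.0 + 0.0400×81.4 = 113.8820 per 100000.
District 5: 0.0800×48.1 + 0.1800×67.7 + 0.2300×123.4 + 0.4700×74.0 + 0.0400×61.6 = 81.6600 per 100000.
Difference = 113.8820 − 81.6600 = 32.2220.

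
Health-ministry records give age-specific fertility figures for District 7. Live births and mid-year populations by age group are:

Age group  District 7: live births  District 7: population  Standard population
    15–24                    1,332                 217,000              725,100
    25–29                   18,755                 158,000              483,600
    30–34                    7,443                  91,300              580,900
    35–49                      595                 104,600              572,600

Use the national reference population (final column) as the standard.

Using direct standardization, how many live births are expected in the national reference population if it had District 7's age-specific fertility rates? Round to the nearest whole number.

112469

Age-specific rates per 1,000 for District 7: 6.138, 118.703, 81.522, 5.688.
Expected live births = Σ (standard pop × age-specific rate ÷ 1,000)
= 725,100×6.138/1,000 + 483,600×118.703/1,000 + 580,900×81.522/1,000 + 572,600×5.688/1,000
= 4450.84 + 57404.54 + 47356.39 + 3257.14 = 112468.92.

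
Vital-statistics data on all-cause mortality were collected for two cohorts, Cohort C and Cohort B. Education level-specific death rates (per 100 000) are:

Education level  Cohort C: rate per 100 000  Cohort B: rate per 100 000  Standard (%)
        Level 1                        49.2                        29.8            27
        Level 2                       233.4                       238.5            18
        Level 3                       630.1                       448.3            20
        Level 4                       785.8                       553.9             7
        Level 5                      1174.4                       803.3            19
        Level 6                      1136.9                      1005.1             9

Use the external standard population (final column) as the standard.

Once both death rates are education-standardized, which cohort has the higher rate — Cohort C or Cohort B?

Standard weights: 0.27, 0.18, 0.20, 0.07, 0.19, 0.09.
Cohort C: 0.2700×49.2 + 0.1800×233.4 + 0.2000×630.1 + 0.0700×785.8 + 0.1900×1174.4 + 0.0900×1136.9 = 561.7790 per 100 000.
Cohort B: 0.2700×29.8 + 0.1800×238.5 + 0.2000×448.3 + 0.0700×553.9 + 0.1900×803.3 + 0.0900×1005.1 = 422.4950 per 100 000.

Cohort C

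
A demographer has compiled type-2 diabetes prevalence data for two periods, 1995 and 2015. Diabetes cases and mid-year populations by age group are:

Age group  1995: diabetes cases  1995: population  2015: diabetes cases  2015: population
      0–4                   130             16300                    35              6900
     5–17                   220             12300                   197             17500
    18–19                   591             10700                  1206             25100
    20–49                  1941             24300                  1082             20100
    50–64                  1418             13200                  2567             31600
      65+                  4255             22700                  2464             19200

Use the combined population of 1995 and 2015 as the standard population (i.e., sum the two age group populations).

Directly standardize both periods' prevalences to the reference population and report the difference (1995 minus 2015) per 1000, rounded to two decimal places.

Age-specific rates per 1000 for 1995: 7.975, 17.886, 55.234, 79.877, 107.424, 187.445.
For 2015: 5.072, 11.257, 48.048, 53.831, 81.234, 128.333.
Combined standard total = 219900; weights = 0.1055, 0.1355, 0.1628, 0.2019, 0.2037, 0.1905.
1995: 0.1055×7.975 + 0.1355×17.886 + 0.1628×55.234 + 0.2019×79.877 + 0.2037×107.424 + 0.1905×187.445 = 85.9867 per 1000.
2015: 0.1055×5.072 + 0.1355×11.257 + 0.1628×48.048 + 0.2019×53.831 + 0.2037×81.234 + 0.1905×128.333 = 61.7544 per 1000.
Difference = 85.9867 − 61.7544 = 24.2322.

24.23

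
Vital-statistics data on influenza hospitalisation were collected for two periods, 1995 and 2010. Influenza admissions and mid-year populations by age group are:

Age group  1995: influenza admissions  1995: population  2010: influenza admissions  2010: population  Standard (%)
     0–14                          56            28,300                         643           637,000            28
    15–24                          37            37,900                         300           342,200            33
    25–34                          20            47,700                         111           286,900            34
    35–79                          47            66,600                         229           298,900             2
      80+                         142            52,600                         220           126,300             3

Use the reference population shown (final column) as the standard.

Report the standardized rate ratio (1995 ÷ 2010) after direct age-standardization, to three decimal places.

Age-specific rates per 100,000 for 1995: 197.88, 97.63, 41.93, 70.57, 269.96.
For 2010: 100.94, 87.67, 38.69, 76.61, 174.19.
Standard weights: 0.28, 0.33, 0.34, 0.02, 0.03.
1995: 0.2800×197.88 + 0.3300×97.63 + 0.3400×41.93 + 0.0200×70.57 + 0.0300×269.96 = 111.3888 per 100,000.
2010: 0.2800×100.94 + 0.3300×87.67 + 0.3400×38.69 + 0.0200×76.61 + 0.0300×174.19 = 77.1065 per 100,000.
Ratio = 111.3888 ÷ 77.1065 = 1.44461.

1.445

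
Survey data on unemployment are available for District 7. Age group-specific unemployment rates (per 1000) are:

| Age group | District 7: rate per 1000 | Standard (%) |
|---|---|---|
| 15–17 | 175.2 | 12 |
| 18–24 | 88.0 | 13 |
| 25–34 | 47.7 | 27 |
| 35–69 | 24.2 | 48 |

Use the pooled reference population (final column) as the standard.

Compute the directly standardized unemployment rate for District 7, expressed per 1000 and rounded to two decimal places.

56.96

Standard weights: 0.12, 0.13, 0.27, 0.48.
Standardized rate: 0.1200×175.2 + 0.1300×88.0 + 0.2700×47.7 + 0.4800×24.2 = 56.9590 per 1000.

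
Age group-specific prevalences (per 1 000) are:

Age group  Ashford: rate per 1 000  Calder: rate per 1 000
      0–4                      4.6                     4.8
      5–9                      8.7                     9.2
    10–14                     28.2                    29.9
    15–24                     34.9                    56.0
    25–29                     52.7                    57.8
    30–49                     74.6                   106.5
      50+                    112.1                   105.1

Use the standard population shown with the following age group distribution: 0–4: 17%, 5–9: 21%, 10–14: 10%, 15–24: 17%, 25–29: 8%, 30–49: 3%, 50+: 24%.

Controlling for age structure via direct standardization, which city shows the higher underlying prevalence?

Standard weights: 0.17, 0.21, 0.10, 0.17, 0.08, 0.03, 0.24.
Ashford: 0.1700×4.6 + 0.2100×8.7 + 0.1000×28.2 + 0.1700×34.9 + 0.0800×52.7 + 0.0300×74.6 + 0.2400×112.1 = 44.7200 per 1 000.
Calder: 0.1700×4.8 + 0.2100×9.2 + 0.1000×29.9 + 0.1700×56.0 + 0.0800×57.8 + 0.0300×106.5 + 0.2400×105.1 = 48.3010 per 1 000.

Calder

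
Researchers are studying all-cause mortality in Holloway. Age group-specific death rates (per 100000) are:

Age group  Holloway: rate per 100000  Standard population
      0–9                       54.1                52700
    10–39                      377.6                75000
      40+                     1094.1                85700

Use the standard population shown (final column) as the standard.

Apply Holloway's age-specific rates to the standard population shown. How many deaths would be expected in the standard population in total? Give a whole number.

Expected deaths = Σ (standard pop × age-specific rate ÷ 100000)
= 52700×54.1/100000 + 75000×377.6/100000 + 85700×1094.1/100000
= 28.51 + 283.20 + 937.64 = 1249.35.

1249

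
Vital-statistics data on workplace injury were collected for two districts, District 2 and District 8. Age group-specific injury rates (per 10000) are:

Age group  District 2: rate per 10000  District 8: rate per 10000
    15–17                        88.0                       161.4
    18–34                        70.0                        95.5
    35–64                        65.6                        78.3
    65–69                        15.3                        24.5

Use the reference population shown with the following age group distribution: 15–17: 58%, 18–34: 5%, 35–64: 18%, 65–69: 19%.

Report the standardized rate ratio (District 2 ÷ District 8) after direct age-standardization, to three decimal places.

Standard weights: 0.58, 0.05, 0.18, 0.19.
District 2: 0.5800×88.0 + 0.0500×70.0 + 0.1800×65.6 + 0.1900×15.3 = 69.2550 per 10000.
District 8: 0.5800×161.4 + 0.0500×95.5 + 0.1800×78.3 + 0.1900×24.5 = 117.1360 per 10000.
Ratio = 69.2550 ÷ 117.1360 = 0.59124.

0.591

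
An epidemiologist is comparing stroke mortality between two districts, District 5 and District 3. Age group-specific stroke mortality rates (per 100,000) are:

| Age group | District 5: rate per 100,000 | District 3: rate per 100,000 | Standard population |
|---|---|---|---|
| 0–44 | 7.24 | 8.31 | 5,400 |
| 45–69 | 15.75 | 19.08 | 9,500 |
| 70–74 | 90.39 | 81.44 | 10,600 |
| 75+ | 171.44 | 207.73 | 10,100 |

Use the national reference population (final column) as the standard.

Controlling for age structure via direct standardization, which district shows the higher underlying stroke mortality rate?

District 3

Standard total = 35,600; weights = 0.1517, 0.2669, 0.2978, 0.2837.
District 5: 0.1517×7.24 + 0.2669×15.75 + 0.2978×90.39 + 0.2837×171.44 = 80.8539 per 100,000.
District 3: 0.1517×8.31 + 0.2669×19.08 + 0.2978×81.44 + 0.2837×207.73 = 89.5357 per 100,000.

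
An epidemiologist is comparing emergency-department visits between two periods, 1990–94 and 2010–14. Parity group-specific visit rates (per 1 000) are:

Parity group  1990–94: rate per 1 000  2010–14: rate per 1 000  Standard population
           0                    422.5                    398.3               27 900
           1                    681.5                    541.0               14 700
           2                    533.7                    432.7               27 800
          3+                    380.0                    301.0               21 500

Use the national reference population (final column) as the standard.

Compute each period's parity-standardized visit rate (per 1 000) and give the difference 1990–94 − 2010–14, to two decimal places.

Standard total = 91 900; weights = 0.3036, 0.1600, 0.3025, 0.2339.
1990–94: 0.3036×422.5 + 0.1600×681.5 + 0.3025×533.7 + 0.2339×380.0 = 487.6242 per 1 000.
2010–14: 0.3036×398.3 + 0.1600×541.0 + 0.3025×432.7 + 0.2339×301.0 = 408.7686 per 1 000.
Difference = 487.6242 − 408.7686 = 78.8556.

78.86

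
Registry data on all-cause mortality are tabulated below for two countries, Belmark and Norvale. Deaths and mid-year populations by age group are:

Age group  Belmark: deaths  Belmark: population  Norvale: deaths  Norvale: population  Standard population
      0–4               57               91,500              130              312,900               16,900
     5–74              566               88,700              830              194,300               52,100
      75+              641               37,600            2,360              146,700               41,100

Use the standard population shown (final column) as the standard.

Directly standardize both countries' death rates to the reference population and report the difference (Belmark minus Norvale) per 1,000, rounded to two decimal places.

1.39

Age-specific rates per 1,000 for Belmark: 0.623, 6.381, 17.048.
For Norvale: 0.415, 4.272, 16.087.
Standard total = 110,100; weights = 0.1535, 0.4732, 0.3733.
Belmark: 0.1535×0.623 + 0.4732×6.381 + 0.3733×17.048 = 9.4791 per 1,000.
Norvale: 0.1535×0.415 + 0.4732×4.272 + 0.3733×16.087 = 8.0905 per 1,000.
Difference = 9.4791 − 8.0905 = 1.3886.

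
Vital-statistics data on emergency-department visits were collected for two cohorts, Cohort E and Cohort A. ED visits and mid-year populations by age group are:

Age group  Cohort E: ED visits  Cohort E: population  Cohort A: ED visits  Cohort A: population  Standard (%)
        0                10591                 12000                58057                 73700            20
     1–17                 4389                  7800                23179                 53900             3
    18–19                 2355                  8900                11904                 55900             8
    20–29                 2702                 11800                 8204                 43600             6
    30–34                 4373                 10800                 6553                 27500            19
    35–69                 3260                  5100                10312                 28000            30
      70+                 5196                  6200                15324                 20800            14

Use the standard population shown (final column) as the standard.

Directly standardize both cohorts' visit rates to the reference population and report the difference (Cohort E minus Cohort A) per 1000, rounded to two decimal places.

156.65

Age-specific rates per 1000 for Cohort E: 882.583, 562.692, 264.607, 228.983, 404.907, 639.216, 838.065.
For Cohort A: 787.748, 430.037, 212.952, 188.165, 238.291, 368.286, 736.731.
Standard weights: 0.20, 0.03, 0.08, 0.06, 0.19, 0.30, 0.14.
Cohort E: 0.2000×882.583 + 0.0300×562.692 + 0.0800×264.607 + 0.0600×228.983 + 0.1900×404.907 + 0.3000×639.216 + 0.1400×838.065 = 614.3311 per 1000.
Cohort A: 0.2000×787.748 + 0.0300×430.037 + 0.0800×212.952 + 0.0600×188.165 + 0.1900×238.291 + 0.3000×368.286 + 0.1400×736.731 = 457.6800 per 1000.
Difference = 614.3311 − 457.6800 = 156.6511.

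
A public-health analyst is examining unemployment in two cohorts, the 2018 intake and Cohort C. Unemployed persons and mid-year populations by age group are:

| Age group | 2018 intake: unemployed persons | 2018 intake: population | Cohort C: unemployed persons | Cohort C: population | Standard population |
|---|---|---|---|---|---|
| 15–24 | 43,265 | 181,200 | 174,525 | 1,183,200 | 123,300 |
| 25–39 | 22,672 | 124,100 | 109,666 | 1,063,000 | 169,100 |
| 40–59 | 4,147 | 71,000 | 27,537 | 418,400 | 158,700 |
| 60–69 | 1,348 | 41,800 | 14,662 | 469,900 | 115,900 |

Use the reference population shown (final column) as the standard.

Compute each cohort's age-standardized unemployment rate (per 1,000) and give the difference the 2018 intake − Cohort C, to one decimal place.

41.7

Age-specific rates per 1,000 for the 2018 intake: 238.769, 182.691, 58.408, 32.249.
For Cohort C: 147.503, 103.167, 65.815, 31.202.
Standard total = 567,000; weights = 0.2175, 0.2982, 0.2799, 0.2044.
The 2018 intake: 0.2175×238.769 + 0.2982×182.691 + 0.2799×58.408 + 0.2044×32.249 = 129.3482 per 1,000.
Cohort C: 0.2175×147.503 + 0.2982×103.167 + 0.2799×65.815 + 0.2044×31.202 = 87.6432 per 1,000.
Difference = 129.3482 − 87.6432 = 41.7050.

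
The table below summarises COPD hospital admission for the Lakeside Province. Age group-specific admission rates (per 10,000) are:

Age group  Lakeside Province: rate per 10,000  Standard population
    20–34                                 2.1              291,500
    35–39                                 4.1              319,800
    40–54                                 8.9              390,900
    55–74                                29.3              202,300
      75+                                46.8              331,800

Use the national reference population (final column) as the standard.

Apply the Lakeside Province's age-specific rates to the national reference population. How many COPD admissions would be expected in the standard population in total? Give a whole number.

2686

Expected COPD admissions = Σ (standard pop × age-specific rate ÷ 10,000)
= 291,500×2.1/10,000 + 319,800×4.1/10,000 + 390,900×8.9/10,000 + 202,300×29.3/10,000 + 331,800×46.8/10,000
= 61.22 + 131.12 + 347.90 + 592.74 + 1552.82 = 2685.80.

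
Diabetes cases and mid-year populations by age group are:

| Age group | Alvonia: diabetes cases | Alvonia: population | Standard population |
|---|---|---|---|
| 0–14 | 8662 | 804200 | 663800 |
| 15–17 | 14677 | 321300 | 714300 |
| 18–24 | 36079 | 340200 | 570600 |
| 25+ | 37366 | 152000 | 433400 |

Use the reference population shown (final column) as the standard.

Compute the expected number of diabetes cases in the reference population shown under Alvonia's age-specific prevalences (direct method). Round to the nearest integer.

206835

Age-specific rates per 1000 for Alvonia: 10.771, 45.680, 106.052, 245.829.
Expected diabetes cases = Σ (standard pop × age-specific rate ÷ 1000)
= 663800×10.771/1000 + 714300×45.680/1000 + 570600×106.052/1000 + 433400×245.829/1000
= 7149.76 + 32629.26 + 60513.46 + 106542.27 = 206834.74.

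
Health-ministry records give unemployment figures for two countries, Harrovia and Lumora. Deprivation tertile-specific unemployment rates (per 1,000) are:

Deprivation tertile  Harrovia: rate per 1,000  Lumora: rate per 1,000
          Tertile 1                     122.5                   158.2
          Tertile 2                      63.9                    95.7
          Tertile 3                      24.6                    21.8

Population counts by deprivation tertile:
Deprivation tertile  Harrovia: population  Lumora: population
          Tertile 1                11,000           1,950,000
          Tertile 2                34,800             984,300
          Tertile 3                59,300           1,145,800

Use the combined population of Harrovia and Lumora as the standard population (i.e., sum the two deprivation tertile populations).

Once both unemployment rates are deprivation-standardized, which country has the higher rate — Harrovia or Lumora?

Combined standard total = 4,185,200; weights = 0.4686, 0.2435, 0.2879.
Harrovia: 0.4686×122.5 + 0.2435×63.9 + 0.2879×24.6 = 80.0412 per 1,000.
Lumora: 0.4686×158.2 + 0.2435×95.7 + 0.2879×21.8 = 103.7057 per 1,000.

Lumora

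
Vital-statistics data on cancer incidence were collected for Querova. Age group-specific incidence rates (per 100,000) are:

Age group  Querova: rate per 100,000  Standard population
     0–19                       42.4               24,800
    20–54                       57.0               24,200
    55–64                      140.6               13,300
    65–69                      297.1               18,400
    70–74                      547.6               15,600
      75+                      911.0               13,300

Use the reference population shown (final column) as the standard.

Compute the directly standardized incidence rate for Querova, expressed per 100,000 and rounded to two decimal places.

Standard total = 109,600; weights = 0.2263, 0.2208, 0.1214, 0.1679, 0.1423, 0.1214.
Standardized rate: 0.2263×42.4 + 0.2208×57.0 + 0.1214×140.6 + 0.1679×297.1 + 0.1423×547.6 + 0.1214×911.0 = 277.6131 per 100,000.

277.61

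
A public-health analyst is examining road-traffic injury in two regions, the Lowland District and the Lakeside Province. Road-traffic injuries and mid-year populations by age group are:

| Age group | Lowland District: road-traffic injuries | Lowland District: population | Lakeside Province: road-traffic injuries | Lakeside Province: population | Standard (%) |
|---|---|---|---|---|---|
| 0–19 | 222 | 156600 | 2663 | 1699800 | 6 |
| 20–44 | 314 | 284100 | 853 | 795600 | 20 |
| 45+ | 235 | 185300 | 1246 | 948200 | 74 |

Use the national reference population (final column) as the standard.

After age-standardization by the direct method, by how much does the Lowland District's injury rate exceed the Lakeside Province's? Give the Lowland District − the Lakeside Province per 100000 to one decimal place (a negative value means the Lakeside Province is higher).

-3.6

Age-specific rates per 100000 for the Lowland District: 141.76, 110.52, 126.82.
For the Lakeside Province: 156.67, 107.21, 131.41.
Standard weights: 0.06, 0.20, 0.74.
The Lowland District: 0.0600×141.76 + 0.2000×110.52 + 0.7400×126.82 = 124.4585 per 100000.
The Lakeside Province: 0.0600×156.67 + 0.2000×107.21 + 0.7400×131.41 = 128.0840 per 100000.
Difference = 124.4585 − 128.0840 = -3.6255.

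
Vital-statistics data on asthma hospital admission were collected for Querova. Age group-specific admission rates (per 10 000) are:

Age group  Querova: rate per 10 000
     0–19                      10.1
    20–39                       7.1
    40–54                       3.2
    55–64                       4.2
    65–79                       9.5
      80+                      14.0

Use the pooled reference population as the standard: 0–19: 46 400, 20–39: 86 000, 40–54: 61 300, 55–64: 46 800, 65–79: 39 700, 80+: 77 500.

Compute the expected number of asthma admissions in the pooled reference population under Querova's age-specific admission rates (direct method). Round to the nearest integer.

Expected asthma admissions = Σ (standard pop × age-specific rate ÷ 10 000)
= 46 400×10.1/10 000 + 86 000×7.1/10 000 + 61 300×3.2/10 000 + 46 800×4.2/10 000 + 39 700×9.5/10 000 + 77 500×14.0/10 000
= 46.86 + 61.06 + 19.62 + 19.66 + 37.72 + 108.50 = 293.41.

293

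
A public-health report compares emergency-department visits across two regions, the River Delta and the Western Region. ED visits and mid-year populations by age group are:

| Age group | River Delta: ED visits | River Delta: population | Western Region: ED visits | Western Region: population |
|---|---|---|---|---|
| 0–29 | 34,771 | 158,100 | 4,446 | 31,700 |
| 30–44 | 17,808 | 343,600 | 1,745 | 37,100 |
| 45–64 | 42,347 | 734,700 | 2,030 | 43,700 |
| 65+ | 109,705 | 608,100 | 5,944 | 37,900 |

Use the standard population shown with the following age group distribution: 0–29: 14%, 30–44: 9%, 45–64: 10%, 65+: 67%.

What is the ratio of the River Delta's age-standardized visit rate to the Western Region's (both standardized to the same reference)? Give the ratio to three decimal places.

1.213

Age-specific rates per 1,000 for the River Delta: 219.930, 51.828, 57.638, 180.406.
For the Western Region: 140.252, 47.035, 46.453, 156.834.
Standard weights: 0.14, 0.09, 0.10, 0.67.
The River Delta: 0.1400×219.930 + 0.0900×51.828 + 0.1000×57.638 + 0.6700×180.406 = 162.0907 per 1,000.
The Western Region: 0.1400×140.252 + 0.0900×47.035 + 0.1000×46.453 + 0.6700×156.834 = 133.5924 per 1,000.
Ratio = 162.0907 ÷ 133.5924 = 1.21332.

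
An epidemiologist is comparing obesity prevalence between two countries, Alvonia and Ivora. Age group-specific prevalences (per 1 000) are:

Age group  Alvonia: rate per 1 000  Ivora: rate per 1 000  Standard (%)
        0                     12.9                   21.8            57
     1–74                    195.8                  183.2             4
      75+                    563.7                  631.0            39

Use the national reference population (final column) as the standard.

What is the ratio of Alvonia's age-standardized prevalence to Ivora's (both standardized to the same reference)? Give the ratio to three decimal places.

0.884

Standard weights: 0.57, 0.04, 0.39.
Alvonia: 0.5700×12.9 + 0.0400×195.8 + 0.3900×563.7 = 235.0280 per 1 000.
Ivora: 0.5700×21.8 + 0.0400×183.2 + 0.3900×631.0 = 265.8440 per 1 000.
Ratio = 235.0280 ÷ 265.8440 = 0.88408.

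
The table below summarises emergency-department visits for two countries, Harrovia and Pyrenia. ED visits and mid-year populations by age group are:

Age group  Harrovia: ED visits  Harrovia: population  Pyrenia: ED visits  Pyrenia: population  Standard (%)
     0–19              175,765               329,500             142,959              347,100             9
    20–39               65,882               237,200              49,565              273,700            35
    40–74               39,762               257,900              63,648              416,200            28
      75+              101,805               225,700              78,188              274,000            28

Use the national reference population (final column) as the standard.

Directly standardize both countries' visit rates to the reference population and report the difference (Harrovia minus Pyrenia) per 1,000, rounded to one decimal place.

91.5

Age-specific rates per 1,000 for Harrovia: 533.429, 277.749, 154.176, 451.063.
For Pyrenia: 411.867, 181.092, 152.926, 285.358.
Standard weights: 0.09, 0.35, 0.28, 0.28.
Harrovia: 0.0900×533.429 + 0.3500×277.749 + 0.2800×154.176 + 0.2800×451.063 = 314.6877 per 1,000.
Pyrenia: 0.0900×411.867 + 0.3500×181.092 + 0.2800×152.926 + 0.2800×285.358 = 223.1699 per 1,000.
Difference = 314.6877 − 223.1699 = 91.5178.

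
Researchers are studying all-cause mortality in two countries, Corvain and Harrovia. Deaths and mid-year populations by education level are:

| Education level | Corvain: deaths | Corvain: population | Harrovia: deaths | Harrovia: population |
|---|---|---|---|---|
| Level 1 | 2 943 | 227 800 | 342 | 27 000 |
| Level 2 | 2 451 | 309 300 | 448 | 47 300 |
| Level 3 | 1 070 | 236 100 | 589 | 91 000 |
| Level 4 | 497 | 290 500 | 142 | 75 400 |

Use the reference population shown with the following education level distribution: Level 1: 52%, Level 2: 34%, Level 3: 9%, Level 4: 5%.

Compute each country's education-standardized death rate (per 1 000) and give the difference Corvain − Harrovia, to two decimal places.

Education-specific rates per 1 000 for Corvain: 12.919, 7.924, 4.532, 1.711.
For Harrovia: 12.667, 9.471, 6.473, 1.883.
Standard weights: 0.52, 0.34, 0.09, 0.05.
Corvain: 0.5200×12.919 + 0.3400×7.924 + 0.0900×4.532 + 0.0500×1.711 = 9.9057 per 1 000.
Harrovia: 0.5200×12.667 + 0.3400×9.471 + 0.0900×6.473 + 0.0500×1.883 = 10.4837 per 1 000.
Difference = 9.9057 − 10.4837 = -0.5780.

-0.58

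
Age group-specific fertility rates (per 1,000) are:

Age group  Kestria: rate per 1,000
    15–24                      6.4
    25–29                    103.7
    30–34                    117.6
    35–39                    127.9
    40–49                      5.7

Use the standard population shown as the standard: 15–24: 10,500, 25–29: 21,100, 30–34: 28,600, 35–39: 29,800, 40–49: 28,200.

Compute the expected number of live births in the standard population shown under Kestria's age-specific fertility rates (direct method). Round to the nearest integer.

9591

Expected live births = Σ (standard pop × age-specific rate ÷ 1,000)
= 10,500×6.4/1,000 + 21,100×103.7/1,000 + 28,600×117.6/1,000 + 29,800×127.9/1,000 + 28,200×5.7/1,000
= 67.20 + 2188.07 + 3363.36 + 3811.42 + 160.74 = 9590.79.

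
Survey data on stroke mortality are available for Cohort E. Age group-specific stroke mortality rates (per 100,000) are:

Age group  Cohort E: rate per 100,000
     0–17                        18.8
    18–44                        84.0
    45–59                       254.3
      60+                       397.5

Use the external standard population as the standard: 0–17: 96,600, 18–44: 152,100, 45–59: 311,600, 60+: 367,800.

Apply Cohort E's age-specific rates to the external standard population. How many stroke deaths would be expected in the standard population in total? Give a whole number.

2400

Expected stroke deaths = Σ (standard pop × age-specific rate ÷ 100,000)
= 96,600×18.8/100,000 + 152,100×84.0/100,000 + 311,600×254.3/100,000 + 367,800×397.5/100,000
= 18.16 + 127.76 + 792.40 + 1462.01 = 2400.33.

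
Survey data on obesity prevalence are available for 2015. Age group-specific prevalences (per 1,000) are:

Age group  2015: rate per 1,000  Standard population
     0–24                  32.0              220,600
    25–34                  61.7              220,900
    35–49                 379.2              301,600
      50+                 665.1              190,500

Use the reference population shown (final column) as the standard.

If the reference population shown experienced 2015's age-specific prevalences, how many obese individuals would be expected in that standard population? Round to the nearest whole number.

261757

Expected obese individuals = Σ (standard pop × age-specific rate ÷ 1,000)
= 220,600×32.0/1,000 + 220,900×61.7/1,000 + 301,600×379.2/1,000 + 190,500×665.1/1,000
= 7059.20 + 13629.53 + 114366.72 + 126701.55 = 261757.00.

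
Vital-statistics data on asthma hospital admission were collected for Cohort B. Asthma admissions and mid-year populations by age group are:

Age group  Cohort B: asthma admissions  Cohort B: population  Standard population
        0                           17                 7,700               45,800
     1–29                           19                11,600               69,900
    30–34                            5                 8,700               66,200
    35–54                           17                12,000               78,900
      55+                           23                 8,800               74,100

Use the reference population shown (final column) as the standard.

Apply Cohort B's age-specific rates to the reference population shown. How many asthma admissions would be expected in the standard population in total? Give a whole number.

Age-specific rates per 10,000 for Cohort B: 22.08, 16.38, 5.75, 14.17, 26.14.
Expected asthma admissions = Σ (standard pop × age-specific rate ÷ 10,000)
= 45,800×22.08/10,000 + 69,900×16.38/10,000 + 66,200×5.75/10,000 + 78,900×14.17/10,000 + 74,100×26.14/10,000
= 101.12 + 114.49 + 38.05 + 111.78 + 193.67 = 559.10.

559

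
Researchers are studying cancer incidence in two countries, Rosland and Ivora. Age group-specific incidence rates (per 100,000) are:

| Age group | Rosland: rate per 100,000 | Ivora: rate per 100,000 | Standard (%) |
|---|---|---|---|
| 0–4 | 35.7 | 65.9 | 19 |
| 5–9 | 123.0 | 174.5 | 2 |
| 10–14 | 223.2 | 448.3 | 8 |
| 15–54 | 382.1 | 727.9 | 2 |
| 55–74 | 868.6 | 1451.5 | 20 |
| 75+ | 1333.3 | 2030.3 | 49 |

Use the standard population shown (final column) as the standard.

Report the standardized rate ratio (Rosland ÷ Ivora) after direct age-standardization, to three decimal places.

0.638

Standard weights: 0.19, 0.02, 0.08, 0.02, 0.20, 0.49.
Rosland: 0.1900×35.7 + 0.0200×123.0 + 0.0800×223.2 + 0.0200×382.1 + 0.2000×868.6 + 0.4900×1333.3 = 861.7780 per 100,000.
Ivora: 0.1900×65.9 + 0.0200×174.5 + 0.0800×448.3 + 0.0200×727.9 + 0.2000×1451.5 + 0.4900×2030.3 = 1351.5800 per 100,000.
Ratio = 861.7780 ÷ 1351.5800 = 0.63761.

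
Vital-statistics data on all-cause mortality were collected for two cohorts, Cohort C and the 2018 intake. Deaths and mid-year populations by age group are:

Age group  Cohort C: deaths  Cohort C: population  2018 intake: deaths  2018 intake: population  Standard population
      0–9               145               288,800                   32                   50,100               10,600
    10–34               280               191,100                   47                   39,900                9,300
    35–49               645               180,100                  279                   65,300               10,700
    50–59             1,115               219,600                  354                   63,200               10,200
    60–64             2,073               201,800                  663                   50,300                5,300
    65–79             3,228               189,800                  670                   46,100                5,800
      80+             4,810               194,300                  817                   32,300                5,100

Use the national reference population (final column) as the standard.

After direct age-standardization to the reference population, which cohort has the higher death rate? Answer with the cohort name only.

2018 intake

Age-specific rates per 100,000 for Cohort C: 50.21, 146.52, 358.13, 507.74, 1027.25, 1700.74, 2475.55.
For the 2018 intake: 63.87, 117.79, 427.26, 560.13, 1318.09, 1453.36, 2529.41.
Standard total = 57,000; weights = 0.1860, 0.1632, 0.1877, 0.1789, 0.0930, 0.1018, 0.0895.
Cohort C: 0.1860×50.21 + 0.1632×146.52 + 0.1877×358.13 + 0.1789×507.74 + 0.0930×1027.25 + 0.1018×1700.74 + 0.0895×2475.55 = 681.4016 per 100,000.
The 2018 intake: 0.1860×63.87 + 0.1632×117.79 + 0.1877×427.26 + 0.1789×560.13 + 0.0930×1318.09 + 0.1018×1453.36 + 0.0895×2529.41 = 708.2962 per 100,000.
The crude rates (839.03 vs 824.31) would put Cohort C higher, but that reflects its age composition; once standardized to a common age structure, the 2018 intake has the higher underlying rate.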